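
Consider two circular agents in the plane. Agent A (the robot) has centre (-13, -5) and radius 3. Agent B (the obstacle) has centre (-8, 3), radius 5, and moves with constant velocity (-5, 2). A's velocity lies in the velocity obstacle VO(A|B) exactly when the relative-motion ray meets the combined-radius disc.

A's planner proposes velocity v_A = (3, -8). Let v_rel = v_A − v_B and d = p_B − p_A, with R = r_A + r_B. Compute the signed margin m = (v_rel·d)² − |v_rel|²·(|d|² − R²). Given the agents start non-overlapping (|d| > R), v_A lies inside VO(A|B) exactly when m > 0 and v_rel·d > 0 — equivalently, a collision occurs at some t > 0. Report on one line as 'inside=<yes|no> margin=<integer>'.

d = (5, 8),  |d|² = 89;  R = 3+5 = 8,  c = 89−8² = 25
v_rel = (8, -10),  |v_rel|² = 164;  v_rel·d = (8)·(5) + (-10)·(8) = -40
164·t² + 80·t + 25 = 0  ⇒  m = (-40)² − 164·25 = -2500
m = -2500 < 0,  v_rel·d = -40 < 0  ⇒  outside

inside=no margin=-2500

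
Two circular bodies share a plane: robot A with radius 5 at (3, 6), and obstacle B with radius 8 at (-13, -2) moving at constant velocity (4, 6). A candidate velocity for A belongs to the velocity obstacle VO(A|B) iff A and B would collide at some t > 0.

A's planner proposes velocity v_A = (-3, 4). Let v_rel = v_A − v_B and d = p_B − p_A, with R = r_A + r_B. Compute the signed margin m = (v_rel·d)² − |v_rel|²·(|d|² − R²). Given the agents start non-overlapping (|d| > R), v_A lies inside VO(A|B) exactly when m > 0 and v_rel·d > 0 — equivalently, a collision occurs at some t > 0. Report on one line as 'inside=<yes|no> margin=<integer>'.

d = (-16, -8),  |d|² = 320;  R = 5+8 = 13,  c = 320−13² = 151
v_rel = (-7, -2),  |v_rel|² = 53;  v_rel·d = (-7)·(-16) + (-2)·(-8) = 128
53·t² − 256·t + 151 = 0  ⇒  m = 128² − 53·151 = 8381
m = 8381 > 0,  v_rel·d = 128 > 0  ⇒  inside

inside=yes margin=8381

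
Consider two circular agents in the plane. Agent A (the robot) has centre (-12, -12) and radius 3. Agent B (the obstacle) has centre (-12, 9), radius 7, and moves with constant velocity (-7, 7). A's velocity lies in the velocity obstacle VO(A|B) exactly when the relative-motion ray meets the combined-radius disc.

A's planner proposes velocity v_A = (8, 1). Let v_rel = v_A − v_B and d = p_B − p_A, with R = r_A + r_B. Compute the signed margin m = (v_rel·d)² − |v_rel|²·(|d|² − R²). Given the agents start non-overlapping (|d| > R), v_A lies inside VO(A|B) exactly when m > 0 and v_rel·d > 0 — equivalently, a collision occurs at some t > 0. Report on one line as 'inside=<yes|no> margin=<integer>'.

d = (0, 21),  |d|² = 441;  R = 3+7 = 10,  c = 441−10² = 341
v_rel = (15, -6),  |v_rel|² = 261;  v_rel·d = (15)·(0) + (-6)·(21) = -126
261·t² + 252·t + 341 = 0  ⇒  m = (-126)² − 261·341 = -73125
m = -73125 < 0,  v_rel·d = -126 < 0  ⇒  outside

inside=no margin=-73125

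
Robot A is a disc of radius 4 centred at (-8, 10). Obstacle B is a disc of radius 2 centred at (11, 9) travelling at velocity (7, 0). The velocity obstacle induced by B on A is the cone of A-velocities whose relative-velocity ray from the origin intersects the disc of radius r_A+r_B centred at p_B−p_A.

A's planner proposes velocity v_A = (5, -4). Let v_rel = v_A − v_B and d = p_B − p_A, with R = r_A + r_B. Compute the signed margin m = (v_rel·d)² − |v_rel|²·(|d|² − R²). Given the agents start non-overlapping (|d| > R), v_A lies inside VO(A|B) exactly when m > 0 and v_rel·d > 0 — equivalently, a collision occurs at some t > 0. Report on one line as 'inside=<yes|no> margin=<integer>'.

d = (19, -1),  |d|² = 362;  R = 4+2 = 6,  c = 362−6² = 326
v_rel = (-2, -4),  |v_rel|² = 20;  v_rel·d = (-2)·(19) + (-4)·(-1) = -34
20·t² + 68·t + 326 = 0  ⇒  m = (-34)² − 20·326 = -5364
m = -5364 < 0,  v_rel·d = -34 < 0  ⇒  outside

inside=no margin=-5364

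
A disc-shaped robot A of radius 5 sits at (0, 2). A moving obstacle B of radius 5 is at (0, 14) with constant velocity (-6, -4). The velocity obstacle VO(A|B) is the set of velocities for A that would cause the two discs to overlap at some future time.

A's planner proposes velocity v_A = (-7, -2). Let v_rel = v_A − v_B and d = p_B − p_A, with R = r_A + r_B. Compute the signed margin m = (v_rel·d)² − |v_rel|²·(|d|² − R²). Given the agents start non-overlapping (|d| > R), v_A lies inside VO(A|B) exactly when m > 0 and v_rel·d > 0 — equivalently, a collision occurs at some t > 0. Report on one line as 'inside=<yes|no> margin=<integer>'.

d = (0, 12),  |d|² = 144;  R = 5+5 = 10,  c = 144−10² = 44
v_rel = (-1, 2),  |v_rel|² = 5;  v_rel·d = (-1)·(0) + (2)·(12) = 24
5·t² − 48·t + 44 = 0  ⇒  m = 24² − 5·44 = 356
m = 356 > 0,  v_rel·d = 24 > 0  ⇒  inside

inside=yes margin=356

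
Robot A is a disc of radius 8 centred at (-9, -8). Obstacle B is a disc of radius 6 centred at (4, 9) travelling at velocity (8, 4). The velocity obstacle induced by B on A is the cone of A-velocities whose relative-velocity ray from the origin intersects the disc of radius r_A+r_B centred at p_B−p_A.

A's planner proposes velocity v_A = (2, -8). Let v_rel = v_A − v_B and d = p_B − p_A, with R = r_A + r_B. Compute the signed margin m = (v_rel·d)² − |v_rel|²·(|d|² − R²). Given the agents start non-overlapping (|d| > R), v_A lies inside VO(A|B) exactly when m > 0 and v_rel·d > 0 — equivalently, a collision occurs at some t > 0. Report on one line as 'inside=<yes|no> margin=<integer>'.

d = (13, 17),  |d|² = 458;  R = 8+6 = 14,  c = 458−14² = 262
v_rel = (-6, -12),  |v_rel|² = 180;  v_rel·d = (-6)·(13) + (-12)·(17) = -282
180·t² + 564·t + 262 = 0  ⇒  m = (-282)² − 180·262 = 32364
m = 32364 > 0,  v_rel·d = -282 < 0  ⇒  outside

inside=no margin=32364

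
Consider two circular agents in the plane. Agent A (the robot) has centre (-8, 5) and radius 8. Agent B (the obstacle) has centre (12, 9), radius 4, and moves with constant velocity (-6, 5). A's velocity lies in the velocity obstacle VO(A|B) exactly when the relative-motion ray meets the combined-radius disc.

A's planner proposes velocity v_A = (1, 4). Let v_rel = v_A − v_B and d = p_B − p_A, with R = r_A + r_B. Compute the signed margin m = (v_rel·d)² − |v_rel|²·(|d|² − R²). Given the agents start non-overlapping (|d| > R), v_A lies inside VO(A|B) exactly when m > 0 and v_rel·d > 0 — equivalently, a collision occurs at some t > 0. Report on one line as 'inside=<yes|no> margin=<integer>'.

d = (20, 4),  |d|² = 416;  R = 8+4 = 12,  c = 416−12² = 272
v_rel = (7, -1),  |v_rel|² = 50;  v_rel·d = (7)·(20) + (-1)·(4) = 136
50·t² − 272·t + 272 = 0  ⇒  m = 136² − 50·272 = 4896
m = 4896 > 0,  v_rel·d = 136 > 0  ⇒  inside

inside=yes margin=4896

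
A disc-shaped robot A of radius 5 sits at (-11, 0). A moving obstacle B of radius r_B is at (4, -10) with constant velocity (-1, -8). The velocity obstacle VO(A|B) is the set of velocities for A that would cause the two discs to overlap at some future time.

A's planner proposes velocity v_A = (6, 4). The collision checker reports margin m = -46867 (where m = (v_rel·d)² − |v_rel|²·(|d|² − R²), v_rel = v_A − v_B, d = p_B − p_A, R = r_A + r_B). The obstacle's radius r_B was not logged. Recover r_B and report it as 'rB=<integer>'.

m = -46867
d = (15, -10);  v_rel = (7, 12),  |v_rel|² = 193
v_rel×d = (7)·(-10) − (12)·(15) = -250
since m = R²·193 − (-250)²:  R² = (62500 + -46867) / 193 = 81
R = √81 = 9  ⇒  r_B = 9 − 5 = 4

rB=4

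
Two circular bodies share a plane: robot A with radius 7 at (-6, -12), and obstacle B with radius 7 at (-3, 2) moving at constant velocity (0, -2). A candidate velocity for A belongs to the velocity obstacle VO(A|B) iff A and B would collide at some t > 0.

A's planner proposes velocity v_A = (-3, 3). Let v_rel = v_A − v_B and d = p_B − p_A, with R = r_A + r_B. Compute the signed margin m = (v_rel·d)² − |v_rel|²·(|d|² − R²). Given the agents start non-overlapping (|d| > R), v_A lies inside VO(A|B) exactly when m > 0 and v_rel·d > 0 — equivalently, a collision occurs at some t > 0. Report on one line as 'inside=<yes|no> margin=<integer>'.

d = (3, 14),  |d|² = 205;  R = 7+7 = 14,  c = 205−14² = 9
v_rel = (-3, 5),  |v_rel|² = 34;  v_rel·d = (-3)·(3) + (5)·(14) = 61
34·t² − 122·t + 9 = 0  ⇒  m = 61² − 34·9 = 3415
m = 3415 > 0,  v_rel·d = 61 > 0  ⇒  inside

inside=yes margin=3415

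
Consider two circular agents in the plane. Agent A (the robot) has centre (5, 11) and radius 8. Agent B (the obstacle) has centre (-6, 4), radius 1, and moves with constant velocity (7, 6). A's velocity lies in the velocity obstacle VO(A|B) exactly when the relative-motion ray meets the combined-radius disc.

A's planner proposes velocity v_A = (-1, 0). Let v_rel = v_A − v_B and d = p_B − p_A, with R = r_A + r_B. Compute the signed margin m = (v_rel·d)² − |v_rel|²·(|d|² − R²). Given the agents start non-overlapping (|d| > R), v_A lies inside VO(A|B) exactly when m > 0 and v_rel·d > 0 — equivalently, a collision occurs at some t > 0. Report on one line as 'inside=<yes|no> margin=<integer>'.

d = (-11, -7),  |d|² = 170;  R = 8+1 = 9,  c = 170−9² = 89
v_rel = (-8, -6),  |v_rel|² = 100;  v_rel·d = (-8)·(-11) + (-6)·(-7) = 130
100·t² − 260·t + 89 = 0  ⇒  m = 130² − 100·89 = 8000
m = 8000 > 0,  v_rel·d = 130 > 0  ⇒  inside

inside=yes margin=8000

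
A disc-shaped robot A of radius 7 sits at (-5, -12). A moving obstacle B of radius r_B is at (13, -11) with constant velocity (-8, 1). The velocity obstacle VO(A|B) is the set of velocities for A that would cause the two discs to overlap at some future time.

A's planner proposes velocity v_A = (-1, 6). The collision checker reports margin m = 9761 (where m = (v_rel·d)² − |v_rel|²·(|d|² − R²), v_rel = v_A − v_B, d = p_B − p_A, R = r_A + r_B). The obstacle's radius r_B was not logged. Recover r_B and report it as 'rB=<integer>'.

m = 9761
d = (18, 1);  v_rel = (7, 5),  |v_rel|² = 74
v_rel×d = (7)·(1) − (5)·(18) = -83
since m = R²·74 − (-83)²:  R² = (6889 + 9761) / 74 = 225
R = √225 = 15  ⇒  r_B = 15 − 7 = 8

rB=8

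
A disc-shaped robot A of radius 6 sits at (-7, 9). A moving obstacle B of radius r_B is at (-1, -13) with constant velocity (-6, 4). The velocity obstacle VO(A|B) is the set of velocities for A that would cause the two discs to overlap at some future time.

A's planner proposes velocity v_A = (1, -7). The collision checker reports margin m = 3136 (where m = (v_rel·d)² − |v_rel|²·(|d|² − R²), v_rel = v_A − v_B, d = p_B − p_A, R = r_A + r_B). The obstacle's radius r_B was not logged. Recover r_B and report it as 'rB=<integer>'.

m = 3136
d = (6, -22);  v_rel = (7, -11),  |v_rel|² = 170
v_rel×d = (7)·(-22) − (-11)·(6) = -88
since m = R²·170 − (-88)²:  R² = (7744 + 3136) / 170 = 64
R = √64 = 8  ⇒  r_B = 8 − 6 = 2

rB=2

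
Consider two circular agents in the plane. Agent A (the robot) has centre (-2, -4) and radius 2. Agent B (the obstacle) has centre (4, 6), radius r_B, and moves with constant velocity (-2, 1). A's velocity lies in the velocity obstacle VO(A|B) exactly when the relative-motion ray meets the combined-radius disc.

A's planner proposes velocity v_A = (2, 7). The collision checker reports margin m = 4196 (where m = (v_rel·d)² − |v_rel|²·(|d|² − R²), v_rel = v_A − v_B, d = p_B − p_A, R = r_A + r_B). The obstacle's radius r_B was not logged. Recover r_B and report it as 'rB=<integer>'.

m = 4196
d = (6, 10);  v_rel = (4, 6),  |v_rel|² = 52
v_rel×d = (4)·(10) − (6)·(6) = 4
since m = R²·52 − 4²:  R² = (16 + 4196) / 52 = 81
R = √81 = 9  ⇒  r_B = 9 − 2 = 7

rB=7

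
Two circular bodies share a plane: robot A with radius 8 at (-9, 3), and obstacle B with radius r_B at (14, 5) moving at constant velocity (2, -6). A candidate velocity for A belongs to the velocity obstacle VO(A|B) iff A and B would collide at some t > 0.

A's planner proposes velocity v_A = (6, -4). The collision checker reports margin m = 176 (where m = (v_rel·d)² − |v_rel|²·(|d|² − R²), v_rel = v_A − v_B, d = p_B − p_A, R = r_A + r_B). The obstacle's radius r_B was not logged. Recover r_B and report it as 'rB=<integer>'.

m = 176
d = (23, 2);  v_rel = (4, 2),  |v_rel|² = 20
v_rel×d = (4)·(2) − (2)·(23) = -38
since m = R²·20 − (-38)²:  R² = (1444 + 176) / 20 = 81
R = √81 = 9  ⇒  r_B = 9 − 8 = 1

rB=1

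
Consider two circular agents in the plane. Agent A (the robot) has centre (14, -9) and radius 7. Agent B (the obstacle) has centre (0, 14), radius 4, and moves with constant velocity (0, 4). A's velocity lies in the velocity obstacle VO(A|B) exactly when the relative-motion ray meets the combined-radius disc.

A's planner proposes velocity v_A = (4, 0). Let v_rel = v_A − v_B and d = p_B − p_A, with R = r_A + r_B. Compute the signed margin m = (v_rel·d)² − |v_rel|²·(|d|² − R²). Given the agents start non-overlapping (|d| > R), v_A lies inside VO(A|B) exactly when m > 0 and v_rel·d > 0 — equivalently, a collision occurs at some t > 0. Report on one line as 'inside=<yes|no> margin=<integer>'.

d = (-14, 23),  |d|² = 725;  R = 7+4 = 11,  c = 725−11² = 604
v_rel = (4, -4),  |v_rel|² = 32;  v_rel·d = (4)·(-14) + (-4)·(23) = -148
32·t² + 296·t + 604 = 0  ⇒  m = (-148)² − 32·604 = 2576
m = 2576 > 0,  v_rel·d = -148 < 0  ⇒  outside

inside=no margin=2576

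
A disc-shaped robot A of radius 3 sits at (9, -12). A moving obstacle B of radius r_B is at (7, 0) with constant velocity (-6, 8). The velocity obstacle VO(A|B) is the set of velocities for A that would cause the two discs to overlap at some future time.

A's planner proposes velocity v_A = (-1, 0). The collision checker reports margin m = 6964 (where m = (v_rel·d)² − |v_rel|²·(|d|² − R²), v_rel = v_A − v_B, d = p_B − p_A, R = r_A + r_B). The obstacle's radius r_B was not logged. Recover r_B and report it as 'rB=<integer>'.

m = 6964
d = (-2, 12);  v_rel = (5, -8),  |v_rel|² = 89
v_rel×d = (5)·(12) − (-8)·(-2) = 44
since m = R²·89 − 44²:  R² = (1936 + 6964) / 89 = 100
R = √100 = 10  ⇒  r_B = 10 − 3 = 7

rB=7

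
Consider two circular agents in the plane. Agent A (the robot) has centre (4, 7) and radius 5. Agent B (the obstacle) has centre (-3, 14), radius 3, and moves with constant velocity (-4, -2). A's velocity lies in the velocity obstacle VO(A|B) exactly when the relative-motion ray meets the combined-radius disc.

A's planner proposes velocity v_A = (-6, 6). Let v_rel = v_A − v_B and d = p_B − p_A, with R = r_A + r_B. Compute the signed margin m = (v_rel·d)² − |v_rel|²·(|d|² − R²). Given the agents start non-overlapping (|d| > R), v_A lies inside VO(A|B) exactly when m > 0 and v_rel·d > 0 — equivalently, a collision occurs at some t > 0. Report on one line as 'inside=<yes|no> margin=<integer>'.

d = (-7, 7),  |d|² = 98;  R = 5+3 = 8,  c = 98−8² = 34
v_rel = (-2, 8),  |v_rel|² = 68;  v_rel·d = (-2)·(-7) + (8)·(7) = 70
68·t² − 140·t + 34 = 0  ⇒  m = 70² − 68·34 = 2588
m = 2588 > 0,  v_rel·d = 70 > 0  ⇒  inside

inside=yes margin=2588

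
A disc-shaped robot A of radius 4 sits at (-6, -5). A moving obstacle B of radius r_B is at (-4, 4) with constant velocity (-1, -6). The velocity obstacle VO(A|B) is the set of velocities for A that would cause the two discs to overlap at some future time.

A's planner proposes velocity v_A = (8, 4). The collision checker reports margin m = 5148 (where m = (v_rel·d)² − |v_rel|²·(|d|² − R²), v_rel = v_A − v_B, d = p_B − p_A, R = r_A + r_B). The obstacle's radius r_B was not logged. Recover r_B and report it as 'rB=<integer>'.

m = 5148
d = (2, 9);  v_rel = (9, 10),  |v_rel|² = 181
v_rel×d = (9)·(9) − (10)·(2) = 61
since m = R²·181 − 61²:  R² = (3721 + 5148) / 181 = 49
R = √49 = 7  ⇒  r_B = 7 − 4 = 3

rB=3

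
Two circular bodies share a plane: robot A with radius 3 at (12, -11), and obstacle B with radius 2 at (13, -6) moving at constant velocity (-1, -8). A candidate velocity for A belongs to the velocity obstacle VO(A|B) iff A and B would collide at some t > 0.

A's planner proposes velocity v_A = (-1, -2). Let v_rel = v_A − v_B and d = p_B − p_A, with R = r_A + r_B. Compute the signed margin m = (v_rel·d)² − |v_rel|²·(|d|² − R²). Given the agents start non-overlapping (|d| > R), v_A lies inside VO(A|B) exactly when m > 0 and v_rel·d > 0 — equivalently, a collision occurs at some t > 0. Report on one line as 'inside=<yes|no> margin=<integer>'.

d = (1, 5),  |d|² = 26;  R = 3+2 = 5,  c = 26−5² = 1
v_rel = (0, 6),  |v_rel|² = 36;  v_rel·d = (0)·(1) + (6)·(5) = 30
36·t² − 60·t + 1 = 0  ⇒  m = 30² − 36·1 = 864
m = 864 > 0,  v_rel·d = 30 > 0  ⇒  inside

inside=yes margin=864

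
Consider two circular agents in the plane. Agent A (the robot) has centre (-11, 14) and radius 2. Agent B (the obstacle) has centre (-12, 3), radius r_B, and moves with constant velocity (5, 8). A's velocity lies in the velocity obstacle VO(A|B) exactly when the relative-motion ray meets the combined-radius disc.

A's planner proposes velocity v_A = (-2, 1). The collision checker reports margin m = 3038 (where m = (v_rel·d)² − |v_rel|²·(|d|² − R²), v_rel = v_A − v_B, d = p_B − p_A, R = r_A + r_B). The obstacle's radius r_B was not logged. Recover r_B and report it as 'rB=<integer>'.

m = 3038
d = (-1, -11);  v_rel = (-7, -7),  |v_rel|² = 98
v_rel×d = (-7)·(-11) − (-7)·(-1) = 70
since m = R²·98 − 70²:  R² = (4900 + 3038) / 98 = 81
R = √81 = 9  ⇒  r_B = 9 − 2 = 7

rB=7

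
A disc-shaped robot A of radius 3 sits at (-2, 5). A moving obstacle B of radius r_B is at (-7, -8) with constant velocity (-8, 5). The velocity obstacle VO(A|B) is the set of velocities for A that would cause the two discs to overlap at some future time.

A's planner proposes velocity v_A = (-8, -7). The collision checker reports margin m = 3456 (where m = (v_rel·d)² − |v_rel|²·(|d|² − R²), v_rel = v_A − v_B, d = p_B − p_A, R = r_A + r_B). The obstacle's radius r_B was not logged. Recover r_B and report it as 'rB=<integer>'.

m = 3456
d = (-5, -13);  v_rel = (0, -12),  |v_rel|² = 144
v_rel×d = (0)·(-13) − (-12)·(-5) = -60
since m = R²·144 − (-60)²:  R² = (3600 + 3456) / 144 = 49
R = √49 = 7  ⇒  r_B = 7 − 3 = 4

rB=4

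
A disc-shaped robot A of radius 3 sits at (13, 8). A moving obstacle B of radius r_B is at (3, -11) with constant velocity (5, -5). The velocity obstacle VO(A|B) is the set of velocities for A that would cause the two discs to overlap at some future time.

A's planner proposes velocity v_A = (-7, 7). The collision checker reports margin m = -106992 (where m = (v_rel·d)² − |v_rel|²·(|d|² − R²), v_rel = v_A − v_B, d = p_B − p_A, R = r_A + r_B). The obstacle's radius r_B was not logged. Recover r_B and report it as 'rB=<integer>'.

m = -106992
d = (-10, -19);  v_rel = (-12, 12),  |v_rel|² = 288
v_rel×d = (-12)·(-19) − (12)·(-10) = 348
since m = R²·288 − 348²:  R² = (121104 + -106992) / 288 = 49
R = √49 = 7  ⇒  r_B = 7 − 3 = 4

rB=4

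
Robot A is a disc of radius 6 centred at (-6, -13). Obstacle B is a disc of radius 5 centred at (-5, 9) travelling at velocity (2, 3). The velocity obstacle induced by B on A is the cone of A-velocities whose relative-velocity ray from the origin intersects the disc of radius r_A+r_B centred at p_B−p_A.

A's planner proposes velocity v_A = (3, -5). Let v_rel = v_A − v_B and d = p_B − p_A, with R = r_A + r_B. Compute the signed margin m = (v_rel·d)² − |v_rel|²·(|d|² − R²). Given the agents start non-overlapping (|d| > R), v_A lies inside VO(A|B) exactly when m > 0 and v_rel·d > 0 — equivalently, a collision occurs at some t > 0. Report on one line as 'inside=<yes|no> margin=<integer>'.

d = (1, 22),  |d|² = 485;  R = 6+5 = 11,  c = 485−11² = 364
v_rel = (1, -8),  |v_rel|² = 65;  v_rel·d = (1)·(1) + (-8)·(22) = -175
65·t² + 350·t + 364 = 0  ⇒  m = (-175)² − 65·364 = 6965
m = 6965 > 0,  v_rel·d = -175 < 0  ⇒  outside

inside=no margin=6965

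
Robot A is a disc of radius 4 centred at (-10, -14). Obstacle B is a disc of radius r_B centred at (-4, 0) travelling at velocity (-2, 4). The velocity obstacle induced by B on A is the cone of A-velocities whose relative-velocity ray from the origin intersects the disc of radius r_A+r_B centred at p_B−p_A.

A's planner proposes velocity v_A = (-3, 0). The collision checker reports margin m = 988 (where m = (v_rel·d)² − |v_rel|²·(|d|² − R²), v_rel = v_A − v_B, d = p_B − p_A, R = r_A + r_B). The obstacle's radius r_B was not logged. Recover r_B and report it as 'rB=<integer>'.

m = 988
d = (6, 14);  v_rel = (-1, -4),  |v_rel|² = 17
v_rel×d = (-1)·(14) − (-4)·(6) = 10
since m = R²·17 − 10²:  R² = (100 + 988) / 17 = 64
R = √64 = 8  ⇒  r_B = 8 − 4 = 4

rB=4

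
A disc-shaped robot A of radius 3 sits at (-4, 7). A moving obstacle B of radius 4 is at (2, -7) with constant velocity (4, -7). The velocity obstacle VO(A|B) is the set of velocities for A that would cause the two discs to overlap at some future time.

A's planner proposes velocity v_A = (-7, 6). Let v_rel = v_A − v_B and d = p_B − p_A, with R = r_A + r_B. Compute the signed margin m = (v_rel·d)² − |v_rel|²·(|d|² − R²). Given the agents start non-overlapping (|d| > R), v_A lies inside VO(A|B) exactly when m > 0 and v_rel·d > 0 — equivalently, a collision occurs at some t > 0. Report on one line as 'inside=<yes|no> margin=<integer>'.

d = (6, -14),  |d|² = 232;  R = 3+4 = 7,  c = 232−7² = 183
v_rel = (-11, 13),  |v_rel|² = 290;  v_rel·d = (-11)·(6) + (13)·(-14) = -248
290·t² + 496·t + 183 = 0  ⇒  m = (-248)² − 290·183 = 8434
m = 8434 > 0,  v_rel·d = -248 < 0  ⇒  outside

inside=no margin=8434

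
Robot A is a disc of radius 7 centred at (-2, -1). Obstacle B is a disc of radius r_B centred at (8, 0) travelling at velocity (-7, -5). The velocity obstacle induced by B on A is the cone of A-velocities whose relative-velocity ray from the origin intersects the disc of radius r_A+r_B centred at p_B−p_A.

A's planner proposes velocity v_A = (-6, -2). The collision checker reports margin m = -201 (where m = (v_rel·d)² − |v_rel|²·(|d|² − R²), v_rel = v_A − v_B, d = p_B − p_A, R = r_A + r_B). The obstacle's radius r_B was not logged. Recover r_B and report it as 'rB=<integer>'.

m = -201
d = (10, 1);  v_rel = (1, 3),  |v_rel|² = 10
v_rel×d = (1)·(1) − (3)·(10) = -29
since m = R²·10 − (-29)²:  R² = (841 + -201) / 10 = 64
R = √64 = 8  ⇒  r_B = 8 − 7 = 1

rB=1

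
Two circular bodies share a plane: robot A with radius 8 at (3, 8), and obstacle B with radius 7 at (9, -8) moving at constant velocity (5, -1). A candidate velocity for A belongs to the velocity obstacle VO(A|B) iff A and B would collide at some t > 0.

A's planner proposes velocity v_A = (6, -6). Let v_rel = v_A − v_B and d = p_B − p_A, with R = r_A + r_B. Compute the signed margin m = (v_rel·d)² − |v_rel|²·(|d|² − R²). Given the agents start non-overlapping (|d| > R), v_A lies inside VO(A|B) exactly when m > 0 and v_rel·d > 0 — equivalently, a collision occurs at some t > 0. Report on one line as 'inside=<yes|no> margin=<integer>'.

d = (6, -16),  |d|² = 292;  R = 8+7 = 15,  c = 292−15² = 67
v_rel = (1, -5),  |v_rel|² = 26;  v_rel·d = (1)·(6) + (-5)·(-16) = 86
26·t² − 172·t + 67 = 0  ⇒  m = 86² − 26·67 = 5654
m = 5654 > 0,  v_rel·d = 86 > 0  ⇒  inside

inside=yes margin=5654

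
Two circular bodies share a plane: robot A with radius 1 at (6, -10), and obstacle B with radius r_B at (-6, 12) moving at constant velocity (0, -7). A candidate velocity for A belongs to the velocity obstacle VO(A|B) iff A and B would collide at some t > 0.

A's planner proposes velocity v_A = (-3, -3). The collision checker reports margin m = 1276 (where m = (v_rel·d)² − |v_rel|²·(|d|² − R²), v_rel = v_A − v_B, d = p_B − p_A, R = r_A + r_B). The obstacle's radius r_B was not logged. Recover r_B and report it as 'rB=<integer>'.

m = 1276
d = (-12, 22);  v_rel = (-3, 4),  |v_rel|² = 25
v_rel×d = (-3)·(22) − (4)·(-12) = -18
since m = R²·25 − (-18)²:  R² = (324 + 1276) / 25 = 64
R = √64 = 8  ⇒  r_B = 8 − 1 = 7

rB=7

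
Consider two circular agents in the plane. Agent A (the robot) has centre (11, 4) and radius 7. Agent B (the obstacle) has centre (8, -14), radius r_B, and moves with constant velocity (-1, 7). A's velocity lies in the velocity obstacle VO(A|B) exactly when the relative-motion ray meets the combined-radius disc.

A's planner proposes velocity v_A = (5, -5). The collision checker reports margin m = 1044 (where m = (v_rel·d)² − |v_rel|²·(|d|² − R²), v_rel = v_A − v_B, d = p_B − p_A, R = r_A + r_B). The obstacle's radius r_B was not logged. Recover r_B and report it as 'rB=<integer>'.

m = 1044
d = (-3, -18);  v_rel = (6, -12),  |v_rel|² = 180
v_rel×d = (6)·(-18) − (-12)·(-3) = -144
since m = R²·180 − (-144)²:  R² = (20736 + 1044) / 180 = 121
R = √121 = 11  ⇒  r_B = 11 − 7 = 4

rB=4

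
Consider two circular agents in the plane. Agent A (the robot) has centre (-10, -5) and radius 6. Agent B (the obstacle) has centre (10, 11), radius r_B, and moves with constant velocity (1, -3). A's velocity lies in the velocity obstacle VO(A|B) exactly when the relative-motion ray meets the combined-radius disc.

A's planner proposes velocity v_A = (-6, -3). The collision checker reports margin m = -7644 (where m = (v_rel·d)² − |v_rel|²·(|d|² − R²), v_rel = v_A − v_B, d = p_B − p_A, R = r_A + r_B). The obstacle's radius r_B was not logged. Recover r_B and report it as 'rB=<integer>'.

m = -7644
d = (20, 16);  v_rel = (-7, 0),  |v_rel|² = 49
v_rel×d = (-7)·(16) − (0)·(20) = -112
since m = R²·49 − (-112)²:  R² = (12544 + -7644) / 49 = 100
R = √100 = 10  ⇒  r_B = 10 − 6 = 4

rB=4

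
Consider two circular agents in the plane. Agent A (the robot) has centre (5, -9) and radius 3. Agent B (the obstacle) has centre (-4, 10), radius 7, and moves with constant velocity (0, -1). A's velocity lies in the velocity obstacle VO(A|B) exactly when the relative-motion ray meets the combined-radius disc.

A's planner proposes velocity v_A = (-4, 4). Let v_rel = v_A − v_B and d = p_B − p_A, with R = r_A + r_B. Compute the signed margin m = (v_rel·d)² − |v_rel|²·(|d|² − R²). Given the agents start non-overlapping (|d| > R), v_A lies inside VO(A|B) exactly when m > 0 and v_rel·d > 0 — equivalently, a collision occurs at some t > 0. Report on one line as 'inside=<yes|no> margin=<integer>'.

d = (-9, 19),  |d|² = 442;  R = 3+7 = 10,  c = 442−10² = 342
v_rel = (-4, 5),  |v_rel|² = 41;  v_rel·d = (-4)·(-9) + (5)·(19) = 131
41·t² − 262·t + 342 = 0  ⇒  m = 131² − 41·342 = 3139
m = 3139 > 0,  v_rel·d = 131 > 0  ⇒  inside

inside=yes margin=3139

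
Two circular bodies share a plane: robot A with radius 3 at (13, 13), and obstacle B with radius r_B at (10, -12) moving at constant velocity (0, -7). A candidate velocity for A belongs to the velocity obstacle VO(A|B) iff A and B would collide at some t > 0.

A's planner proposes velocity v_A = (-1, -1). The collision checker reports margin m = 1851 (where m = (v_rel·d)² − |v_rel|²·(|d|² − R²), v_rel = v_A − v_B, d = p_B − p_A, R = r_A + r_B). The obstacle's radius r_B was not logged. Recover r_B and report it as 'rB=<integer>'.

m = 1851
d = (-3, -25);  v_rel = (-1, 6),  |v_rel|² = 37
v_rel×d = (-1)·(-25) − (6)·(-3) = 43
since m = R²·37 − 43²:  R² = (1849 + 1851) / 37 = 100
R = √100 = 10  ⇒  r_B = 10 − 3 = 7

rB=7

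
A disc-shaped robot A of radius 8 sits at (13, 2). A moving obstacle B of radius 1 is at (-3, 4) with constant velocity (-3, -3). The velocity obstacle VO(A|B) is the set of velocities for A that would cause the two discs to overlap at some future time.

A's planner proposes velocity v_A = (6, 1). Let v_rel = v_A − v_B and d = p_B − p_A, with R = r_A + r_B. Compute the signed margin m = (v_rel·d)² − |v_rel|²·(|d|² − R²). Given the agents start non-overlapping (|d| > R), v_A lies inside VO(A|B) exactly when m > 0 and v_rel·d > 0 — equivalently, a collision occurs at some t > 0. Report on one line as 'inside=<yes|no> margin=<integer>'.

d = (-16, 2),  |d|² = 260;  R = 8+1 = 9,  c = 260−9² = 179
v_rel = (9, 4),  |v_rel|² = 97;  v_rel·d = (9)·(-16) + (4)·(2) = -136
97·t² + 272·t + 179 = 0  ⇒  m = (-136)² − 97·179 = 1133
m = 1133 > 0,  v_rel·d = -136 < 0  ⇒  outside

inside=no margin=1133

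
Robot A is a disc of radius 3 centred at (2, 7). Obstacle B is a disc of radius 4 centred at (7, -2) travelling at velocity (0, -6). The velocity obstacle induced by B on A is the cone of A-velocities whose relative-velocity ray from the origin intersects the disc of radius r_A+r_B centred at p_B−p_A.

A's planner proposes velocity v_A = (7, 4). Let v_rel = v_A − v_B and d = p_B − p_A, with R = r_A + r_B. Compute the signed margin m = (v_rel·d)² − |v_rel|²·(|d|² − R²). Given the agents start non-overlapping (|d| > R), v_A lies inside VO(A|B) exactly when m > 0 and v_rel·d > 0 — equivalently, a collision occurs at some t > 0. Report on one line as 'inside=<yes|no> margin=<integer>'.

d = (5, -9),  |d|² = 106;  R = 3+4 = 7,  c = 106−7² = 57
v_rel = (7, 10),  |v_rel|² = 149;  v_rel·d = (7)·(5) + (10)·(-9) = -55
149·t² + 110·t + 57 = 0  ⇒  m = (-55)² − 149·57 = -5468
m = -5468 < 0,  v_rel·d = -55 < 0  ⇒  outside

inside=no margin=-5468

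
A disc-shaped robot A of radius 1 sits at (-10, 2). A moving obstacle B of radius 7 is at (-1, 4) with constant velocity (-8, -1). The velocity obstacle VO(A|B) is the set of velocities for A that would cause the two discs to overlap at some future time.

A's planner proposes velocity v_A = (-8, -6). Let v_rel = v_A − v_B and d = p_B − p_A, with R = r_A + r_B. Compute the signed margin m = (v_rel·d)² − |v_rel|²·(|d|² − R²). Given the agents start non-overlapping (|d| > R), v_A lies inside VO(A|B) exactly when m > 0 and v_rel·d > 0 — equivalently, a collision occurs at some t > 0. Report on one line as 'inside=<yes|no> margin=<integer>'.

d = (9, 2),  |d|² = 85;  R = 1+7 = 8,  c = 85−8² = 21
v_rel = (0, -5),  |v_rel|² = 25;  v_rel·d = (0)·(9) + (-5)·(2) = -10
25·t² + 20·t + 21 = 0  ⇒  m = (-10)² − 25·21 = -425
m = -425 < 0,  v_rel·d = -10 < 0  ⇒  outside

inside=no margin=-425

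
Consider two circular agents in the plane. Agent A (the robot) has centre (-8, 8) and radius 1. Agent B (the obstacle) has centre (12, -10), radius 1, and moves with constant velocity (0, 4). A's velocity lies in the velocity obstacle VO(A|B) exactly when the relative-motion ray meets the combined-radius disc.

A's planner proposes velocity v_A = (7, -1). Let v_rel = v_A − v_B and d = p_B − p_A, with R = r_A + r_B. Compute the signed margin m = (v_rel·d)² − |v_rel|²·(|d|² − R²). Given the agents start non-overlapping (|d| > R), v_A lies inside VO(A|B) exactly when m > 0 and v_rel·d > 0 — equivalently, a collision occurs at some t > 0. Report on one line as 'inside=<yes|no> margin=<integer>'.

d = (20, -18),  |d|² = 724;  R = 1+1 = 2,  c = 724−2² = 720
v_rel = (7, -5),  |v_rel|² = 74;  v_rel·d = (7)·(20) + (-5)·(-18) = 230
74·t² − 460·t + 720 = 0  ⇒  m = 230² − 74·720 = -380
m = -380 < 0,  v_rel·d = 230 > 0  ⇒  outside

inside=no margin=-380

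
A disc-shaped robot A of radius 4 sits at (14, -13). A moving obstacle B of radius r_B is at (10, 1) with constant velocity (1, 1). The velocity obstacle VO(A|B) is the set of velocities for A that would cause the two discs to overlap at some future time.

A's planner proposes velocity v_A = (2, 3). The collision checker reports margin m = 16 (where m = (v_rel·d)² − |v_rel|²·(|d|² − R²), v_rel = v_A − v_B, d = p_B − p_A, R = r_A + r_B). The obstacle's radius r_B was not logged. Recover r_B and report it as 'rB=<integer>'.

m = 16
d = (-4, 14);  v_rel = (1, 2),  |v_rel|² = 5
v_rel×d = (1)·(14) − (2)·(-4) = 22
since m = R²·5 − 22²:  R² = (484 + 16) / 5 = 100
R = √100 = 10  ⇒  r_B = 10 − 4 = 6

rB=6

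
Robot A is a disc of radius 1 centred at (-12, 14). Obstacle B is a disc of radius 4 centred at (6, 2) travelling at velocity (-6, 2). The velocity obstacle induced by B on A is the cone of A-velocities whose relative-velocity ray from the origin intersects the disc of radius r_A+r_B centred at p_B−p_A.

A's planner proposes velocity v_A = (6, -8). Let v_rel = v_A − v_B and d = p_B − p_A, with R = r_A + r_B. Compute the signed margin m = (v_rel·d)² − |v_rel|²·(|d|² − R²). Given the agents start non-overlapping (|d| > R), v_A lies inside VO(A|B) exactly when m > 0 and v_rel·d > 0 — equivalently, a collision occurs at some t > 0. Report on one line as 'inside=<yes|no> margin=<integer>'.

d = (18, -12),  |d|² = 468;  R = 1+4 = 5,  c = 468−5² = 443
v_rel = (12, -10),  |v_rel|² = 244;  v_rel·d = (12)·(18) + (-10)·(-12) = 336
244·t² − 672·t + 443 = 0  ⇒  m = 336² − 244·443 = 4804
m = 4804 > 0,  v_rel·d = 336 > 0  ⇒  inside

inside=yes margin=4804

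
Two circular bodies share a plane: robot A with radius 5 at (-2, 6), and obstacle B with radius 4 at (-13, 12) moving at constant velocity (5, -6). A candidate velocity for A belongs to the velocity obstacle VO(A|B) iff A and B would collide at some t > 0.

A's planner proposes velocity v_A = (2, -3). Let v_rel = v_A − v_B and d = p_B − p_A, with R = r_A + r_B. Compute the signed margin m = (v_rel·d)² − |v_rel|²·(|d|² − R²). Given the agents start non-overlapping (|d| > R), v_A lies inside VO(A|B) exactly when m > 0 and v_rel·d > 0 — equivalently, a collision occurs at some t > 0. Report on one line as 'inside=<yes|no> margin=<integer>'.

d = (-11, 6),  |d|² = 157;  R = 5+4 = 9,  c = 157−9² = 76
v_rel = (-3, 3),  |v_rel|² = 18;  v_rel·d = (-3)·(-11) + (3)·(6) = 51
18·t² − 102·t + 76 = 0  ⇒  m = 51² − 18·76 = 1233
m = 1233 > 0,  v_rel·d = 51 > 0  ⇒  inside

inside=yes margin=1233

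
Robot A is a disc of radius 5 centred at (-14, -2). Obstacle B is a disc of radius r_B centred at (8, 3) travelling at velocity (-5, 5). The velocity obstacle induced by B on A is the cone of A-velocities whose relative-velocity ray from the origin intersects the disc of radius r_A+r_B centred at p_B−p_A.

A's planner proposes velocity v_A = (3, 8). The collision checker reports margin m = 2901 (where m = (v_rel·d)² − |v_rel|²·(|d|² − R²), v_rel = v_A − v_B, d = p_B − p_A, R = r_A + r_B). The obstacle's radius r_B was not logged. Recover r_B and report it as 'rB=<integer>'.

m = 2901
d = (22, 5);  v_rel = (8, 3),  |v_rel|² = 73
v_rel×d = (8)·(5) − (3)·(22) = -26
since m = R²·73 − (-26)²:  R² = (676 + 2901) / 73 = 49
R = √49 = 7  ⇒  r_B = 7 − 5 = 2

rB=2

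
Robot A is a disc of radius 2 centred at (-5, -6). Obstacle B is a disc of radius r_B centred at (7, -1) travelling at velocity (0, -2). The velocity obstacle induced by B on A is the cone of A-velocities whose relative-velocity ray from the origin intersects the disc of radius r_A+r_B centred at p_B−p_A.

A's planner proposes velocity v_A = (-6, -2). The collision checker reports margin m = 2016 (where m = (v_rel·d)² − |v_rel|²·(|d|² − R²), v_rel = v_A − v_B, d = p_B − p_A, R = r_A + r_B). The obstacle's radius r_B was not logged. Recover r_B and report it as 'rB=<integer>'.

m = 2016
d = (12, 5);  v_rel = (-6, 0),  |v_rel|² = 36
v_rel×d = (-6)·(5) − (0)·(12) = -30
since m = R²·36 − (-30)²:  R² = (900 + 2016) / 36 = 81
R = √81 = 9  ⇒  r_B = 9 − 2 = 7

rB=7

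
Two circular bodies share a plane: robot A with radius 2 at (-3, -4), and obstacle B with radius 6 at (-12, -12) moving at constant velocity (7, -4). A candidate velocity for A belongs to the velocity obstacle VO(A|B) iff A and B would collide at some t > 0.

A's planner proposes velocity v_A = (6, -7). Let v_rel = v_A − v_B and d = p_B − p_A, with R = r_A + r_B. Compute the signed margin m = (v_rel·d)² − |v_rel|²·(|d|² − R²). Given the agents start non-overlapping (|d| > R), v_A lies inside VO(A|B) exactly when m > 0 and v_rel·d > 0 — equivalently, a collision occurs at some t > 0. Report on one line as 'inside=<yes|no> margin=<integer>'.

d = (-9, -8),  |d|² = 145;  R = 2+6 = 8,  c = 145−8² = 81
v_rel = (-1, -3),  |v_rel|² = 10;  v_rel·d = (-1)·(-9) + (-3)·(-8) = 33
10·t² − 66·t + 81 = 0  ⇒  m = 33² − 10·81 = 279
m = 279 > 0,  v_rel·d = 33 > 0  ⇒  inside

inside=yes margin=279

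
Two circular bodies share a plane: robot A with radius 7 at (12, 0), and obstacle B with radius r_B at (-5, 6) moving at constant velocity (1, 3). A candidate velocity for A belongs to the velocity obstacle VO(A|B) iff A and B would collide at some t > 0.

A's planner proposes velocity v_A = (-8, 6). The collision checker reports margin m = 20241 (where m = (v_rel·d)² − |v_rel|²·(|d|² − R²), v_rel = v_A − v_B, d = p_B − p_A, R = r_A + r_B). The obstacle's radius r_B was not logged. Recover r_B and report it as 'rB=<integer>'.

m = 20241
d = (-17, 6);  v_rel = (-9, 3),  |v_rel|² = 90
v_rel×d = (-9)·(6) − (3)·(-17) = -3
since m = R²·90 − (-3)²:  R² = (9 + 20241) / 90 = 225
R = √225 = 15  ⇒  r_B = 15 − 7 = 8

rB=8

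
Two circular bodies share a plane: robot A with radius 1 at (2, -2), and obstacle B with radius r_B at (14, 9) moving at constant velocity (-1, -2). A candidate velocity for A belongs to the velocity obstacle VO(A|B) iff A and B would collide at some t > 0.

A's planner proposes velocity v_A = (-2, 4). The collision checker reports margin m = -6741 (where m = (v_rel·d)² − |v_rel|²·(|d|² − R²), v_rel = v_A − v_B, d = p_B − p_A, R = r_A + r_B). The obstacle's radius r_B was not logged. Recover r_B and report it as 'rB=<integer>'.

m = -6741
d = (12, 11);  v_rel = (-1, 6),  |v_rel|² = 37
v_rel×d = (-1)·(11) − (6)·(12) = -83
since m = R²·37 − (-83)²:  R² = (6889 + -6741) / 37 = 4
R = √4 = 2  ⇒  r_B = 2 − 1 = 1

rB=1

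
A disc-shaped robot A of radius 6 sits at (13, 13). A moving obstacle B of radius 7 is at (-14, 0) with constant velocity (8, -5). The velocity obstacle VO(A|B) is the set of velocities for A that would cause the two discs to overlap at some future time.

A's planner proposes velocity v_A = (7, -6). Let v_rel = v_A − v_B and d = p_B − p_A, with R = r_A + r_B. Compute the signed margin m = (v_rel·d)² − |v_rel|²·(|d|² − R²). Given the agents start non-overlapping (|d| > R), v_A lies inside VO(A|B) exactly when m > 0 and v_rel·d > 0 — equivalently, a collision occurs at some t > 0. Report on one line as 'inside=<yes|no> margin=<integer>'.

d = (-27, -13),  |d|² = 898;  R = 6+7 = 13,  c = 898−13² = 729
v_rel = (-1, -1),  |v_rel|² = 2;  v_rel·d = (-1)·(-27) + (-1)·(-13) = 40
2·t² − 80·t + 729 = 0  ⇒  m = 40² − 2·729 = 142
m = 142 > 0,  v_rel·d = 40 > 0  ⇒  inside

inside=yes margin=142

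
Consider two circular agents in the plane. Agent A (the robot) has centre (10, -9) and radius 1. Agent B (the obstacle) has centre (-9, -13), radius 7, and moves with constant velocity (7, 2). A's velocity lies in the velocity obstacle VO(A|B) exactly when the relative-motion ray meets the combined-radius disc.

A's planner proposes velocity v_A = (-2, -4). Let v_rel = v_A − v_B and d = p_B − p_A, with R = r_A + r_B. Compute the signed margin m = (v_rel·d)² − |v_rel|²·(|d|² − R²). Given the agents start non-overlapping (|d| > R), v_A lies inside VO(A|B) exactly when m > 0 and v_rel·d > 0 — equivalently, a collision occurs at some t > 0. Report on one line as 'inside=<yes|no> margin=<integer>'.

d = (-19, -4),  |d|² = 377;  R = 1+7 = 8,  c = 377−8² = 313
v_rel = (-9, -6),  |v_rel|² = 117;  v_rel·d = (-9)·(-19) + (-6)·(-4) = 195
117·t² − 390·t + 313 = 0  ⇒  m = 195² − 117·313 = 1404
m = 1404 > 0,  v_rel·d = 195 > 0  ⇒  inside

inside=yes margin=1404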